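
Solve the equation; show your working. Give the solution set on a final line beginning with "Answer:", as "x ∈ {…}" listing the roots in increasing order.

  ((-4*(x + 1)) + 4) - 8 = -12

Step 1. [((-4*(x + 1)) + 4) - 8 = -12] -8 is outermost — add 8 both sides ⇒ sub: (-4*(x + 1)) + 4 = -4.
Step 2. [(-4*(x + 1)) + 4 = -4] -4 divides every term; factor it out, so factor: (x + 1) - 1 = 1.
Step 3. [(x + 1) - 1 = 1] the outer -1 inverts by adding 1, so sub: x + 1 = 2.
Step 4. [x + 1 = 2] subtract 1: x sits inside (… + 1). So sub: x = 1.

Answer: x ∈ {1}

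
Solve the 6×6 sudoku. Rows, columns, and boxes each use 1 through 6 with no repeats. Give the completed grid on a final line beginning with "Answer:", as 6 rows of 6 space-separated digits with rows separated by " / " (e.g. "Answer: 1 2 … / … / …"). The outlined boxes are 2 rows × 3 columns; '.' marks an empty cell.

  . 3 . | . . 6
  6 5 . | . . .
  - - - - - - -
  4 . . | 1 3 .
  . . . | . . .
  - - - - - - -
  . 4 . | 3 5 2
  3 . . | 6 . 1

Step 1. [r4c1∈{1,2,5}] r4c1 is the only open cell in col 1 admitting 5 ⇒ r4c1=5.
Step 2. [r1c1∈{1,2}] col 1 places 2 nowhere but r1c1, so r1c1=2.
Step 3. [r4c5∈{2,4,6}] 6 has one home in col 5: r4c5 ⇒ r4c5=6.
Step 4. [r4c4∈{2,4}] box 4 places 2 nowhere but r4c4, so r4c4=2.
Step 5. [r2c4∈{4}] only 4 remains possible at r2c4. So r2c4=4.
Step 6. [r2c3∈{1}] only 1 remains possible at r2c3. So r2c3=1.
Step 7. [r6c2∈{2}] r6c2's peers cover all but 2 ⇒ r6c2=2.
Step 8. [r3c3∈{2,6}] row 3 places 2 nowhere but r3c3 ⇒ r3c3=2.
Step 9. [r2c5∈{2}] r2c5's peers cover all but 2, so r2c5=2.
Step 10. [r1c4∈{5}] r1c4's peers cover all but 5, so r1c4=5.
Step 11. [r4c3∈{3}] r4c3 is down to just 3 ⇒ r4c3=3.
Step 12. [r6c3∈{5}] r6c3 has the single candidate 5 ⇒ r6c3=5.
Step 13. [r3c6∈{5}] r3c6 has the single candidate 5, so r3c6=5.
Step 14. [r3c2∈{6}] r3c2 is down to just 6 ⇒ r3c2=6.
Step 15. [r6c5∈{4}] r6c5's peers cover all but 4. So r6c5=4.
Step 16. [r5c3∈{6}] r5c3 is down to just 6, so r5c3=6.
Step 17. [r2c6∈{3}] r2c6's peers cover all but 3 ⇒ r2c6=3.
Step 18. [r4c6∈{4}] r4c6 is down to just 4 ⇒ r4c6=4.
Step 19. [r1c5∈{1}] only 1 remains possible at r1c5. So r1c5=1.
Step 20. [r4c2∈{1}] r4c2's peers cover all but 1 ⇒ r4c2=1.
Step 21. [r1c3∈{4}] nothing but 4 survives at r1c3 ⇒ r1c3=4.
Step 22. [r5c1∈{1}] only 1 remains possible at r5c1. So r5c1=1.

Answer: 2 3 4 5 1 6 / 6 5 1 4 2 3 / 4 6 2 1 3 5 / 5 1 3 2 6 4 / 1 4 6 3 5 2 / 3 2 5 6 4 1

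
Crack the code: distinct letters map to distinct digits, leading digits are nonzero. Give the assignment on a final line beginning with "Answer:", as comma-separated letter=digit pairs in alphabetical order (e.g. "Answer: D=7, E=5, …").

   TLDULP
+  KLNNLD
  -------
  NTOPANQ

Step 1. [N] N is the leading digit of a 7-digit sum of two 6-digit numbers; the final carry is exactly 1, so N=1.
Step 2. [col 1: P + D ≡ Q (mod 10)] P=7 is one option consistent with column 1 (P + D ≡ Q (mod 10), carry-in 0) — take it, so P=7.
Step 3. [col 1: P + D ≡ Q (mod 10)] Q=3 is one option consistent with column 1 (P + D ≡ Q (mod 10), carry-in 0) — take it, so Q=3.
Step 4. [col 1: P + D ≡ Q (mod 10)] column 1 reads P+D+carry(0)=Q with P=7, Q=3; with digits 1,3,7 already taken and all letters distinct, the only value for D is 6, so D=6.
Step 5. [col 2: L + L ≡ N (mod 10)] no forcing yet in column 2 (carry-in 1); L=5 is free and consistent — try it ⇒ L=5.
Step 6. [col 3: U + N ≡ A (mod 10)] U=2 is one option consistent with column 3 (U + N ≡ A (mod 10), carry-in 1) — take it. So U=2.
Step 7. [col 3: U + N ≡ A (mod 10)] column 3: given U=2, N=1, carry-in 1, and digits 1,2,3,5,6,7 already taken and all letters distinct, U+N≡A (mod 10) forces A=4. So A=4.
Step 8. [col 5: L + L ≡ O (mod 10)] from column 5 (L=5, carry-in 0, digits 1,2,3,4,5,6,7 already taken and all letters distinct): O must equal 0 ⇒ O=0.
Step 9. [col 6: T + K ≡ T (mod 10)] column 6: given nothing yet, carry-in 1, and digits 0,1,2,3,4,5,6,7 already taken and all letters distinct, T+K≡T (mod 10) forces T=8 ⇒ T=8.
Step 10. [col 6: T + K ≡ T (mod 10)] in column 6 we have T+K≡T with carry-in 1; given T=8 and digits 0,1,2,3,4,5,6,7,8 already taken and all letters distinct, that pins K to 9, so K=9.

Answer: A=4, D=6, K=9, L=5, N=1, O=0, P=7, Q=3, T=8, U=2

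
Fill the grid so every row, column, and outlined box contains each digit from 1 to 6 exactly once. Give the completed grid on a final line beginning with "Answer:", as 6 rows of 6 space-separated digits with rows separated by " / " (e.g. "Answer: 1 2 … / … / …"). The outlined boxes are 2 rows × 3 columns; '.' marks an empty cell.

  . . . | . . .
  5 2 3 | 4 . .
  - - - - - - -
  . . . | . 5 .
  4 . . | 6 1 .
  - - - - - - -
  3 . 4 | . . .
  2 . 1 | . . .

Step 1. [r2c5∈{6}] only 6 remains possible at r2c5, so r2c5=6.
Step 2. [r5c5∈{2}] only 2 remains possible at r5c5, so r5c5=2.
Step 3. [r1c5∈{3}] r1c5 has the single candidate 3 ⇒ r1c5=3.
Step 4. [r3c6∈{2,3,4}] 4 has one home in row 3: r3c6 ⇒ r3c6=4.
Step 5. [r1c3∈{6}] r1c3 is down to just 6, so r1c3=6.
Step 6. [r1c1∈{1}] only 1 remains possible at r1c1 ⇒ r1c1=1.
Step 7. [r3c3∈{2}] r3c3 has the single candidate 2, so r3c3=2.
Step 8. [r3c4∈{3}] r3c4 is down to just 3. So r3c4=3.
Step 9. [r6c4∈{5}] r6c4 has the single candidate 5, so r6c4=5.
Step 10. [r6c2∈{6}] nothing but 6 survives at r6c2, so r6c2=6.
Step 11. [r5c4∈{1}] only 1 remains possible at r5c4. So r5c4=1.
Step 12. [r5c2∈{5}] only 5 remains possible at r5c2, so r5c2=5.
Step 13. [r4c6∈{2}] nothing but 2 survives at r4c6 ⇒ r4c6=2.
Step 14. [r1c6∈{5}] r1c6's peers cover all but 5. So r1c6=5.
Step 15. [r4c2∈{3}] nothing but 3 survives at r4c2. So r4c2=3.
Step 16. [r3c1∈{6}] nothing but 6 survives at r3c1 ⇒ r3c1=6.
Step 17. [r6c5∈{4}] only 4 remains possible at r6c5 ⇒ r6c5=4.
Step 18. [r4c3∈{5}] only 5 remains possible at r4c3 ⇒ r4c3=5.
Step 19. [r1c4∈{2}] only 2 remains possible at r1c4. So r1c4=2.
Step 20. [r1c2∈{4}] r1c2 has the single candidate 4, so r1c2=4.
Step 21. [r3c2∈{1}] r3c2's peers cover all but 1. So r3c2=1.
Step 22. [r2c6∈{1}] only 1 remains possible at r2c6. So r2c6=1.
Step 23. [r5c6∈{6}] r5c6's peers cover all but 6. So r5c6=6.
Step 24. [r6c6∈{3}] only 3 remains possible at r6c6. So r6c6=3.

Answer: 1 4 6 2 3 5 / 5 2 3 4 6 1 / 6 1 2 3 5 4 / 4 3 5 6 1 2 / 3 5 4 1 2 6 / 2 6 1 5 4 3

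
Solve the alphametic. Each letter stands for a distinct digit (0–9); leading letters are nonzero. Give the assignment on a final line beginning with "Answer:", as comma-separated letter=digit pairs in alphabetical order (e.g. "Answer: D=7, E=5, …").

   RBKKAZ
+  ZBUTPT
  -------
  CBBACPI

Step 1. [col 1: Z + T ≡ I (mod 10)] no forcing yet in column 1 (carry-in 0); I=5 is free and consistent — try it. So I=5.
Step 2. [col 1: Z + T ≡ I (mod 10)] no forcing yet in column 1 (carry-in 0); Z=7 is free and consistent — try it. So Z=7.
Step 3. [C] adding two 6-digit numbers gives at most 6+1 digits, and here it does — C is that final carry and must be 1, so C=1.
Step 4. [col 1: Z + T ≡ I (mod 10)] column 1 reads Z+T+carry(0)=I with Z=7, I=5; with digits 1,5,7 already taken and all letters distinct, the only value for T is 8. So T=8.
Step 5. [col 2: A + P ≡ P (mod 10)] in column 2 we have A+P≡P with carry-in 1; given nothing yet and digits 1,5,7,8 already taken and all letters distinct, that pins A to 9, so A=9.
Step 6. [col 2: A + P ≡ P (mod 10)] P=4 is one option consistent with column 2 (A + P ≡ P (mod 10), carry-in 1) — take it, so P=4.
Step 7. [col 3: K + T ≡ C (mod 10)] in column 3 we have K+T≡C with carry-in 1; given T=8, C=1 and digits 1,4,5,7,8,9 already taken and all letters distinct, that pins K to 2 ⇒ K=2.
Step 8. [col 4: K + U ≡ A (mod 10)] column 4: given K=2, A=9, carry-in 1, and digits 1,2,4,5,7,8,9 already taken and all letters distinct, K+U≡A (mod 10) forces U=6 ⇒ U=6.
Step 9. [col 5: B + B ≡ B (mod 10)] column 5 reads B+B+carry(0)=B with nothing yet; with digits 1,2,4,5,6,7,8,9 already taken and all letters distinct, the only value for B is 0, so B=0.
Step 10. [col 6: R + Z ≡ B (mod 10)] column 6: given Z=7, B=0, carry-in 0, and digits 0,1,2,4,5,6,7,8,9 already taken and all letters distinct, R+Z≡B (mod 10) forces R=3. So R=3.

Answer: A=9, B=0, C=1, I=5, K=2, P=4, R=3, T=8, U=6, Z=7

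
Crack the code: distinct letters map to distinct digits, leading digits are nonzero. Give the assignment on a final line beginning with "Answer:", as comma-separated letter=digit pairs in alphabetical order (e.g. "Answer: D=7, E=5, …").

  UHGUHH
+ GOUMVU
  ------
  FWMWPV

Step 1. [col 1: H + U ≡ V (mod 10)] several values work for U in column 1 (H + U ≡ V (mod 10), carry-in 0); try U=2. So U=2.
Step 2. [col 1: H + U ≡ V (mod 10)] V=0 is one option consistent with column 1 (H + U ≡ V (mod 10), carry-in 0) — take it. So V=0.
Step 3. [col 1: H + U ≡ V (mod 10)] from column 1 (U=2, V=0, carry-in 0, digits 0,2 already taken and all letters distinct): H must equal 8. So H=8.
Step 4. [col 2: H + V ≡ P (mod 10)] from column 2 (H=8, V=0, carry-in 1, digits 0,2,8 already taken and all letters distinct): P must equal 9. So P=9.
Step 5. [col 3: U + M ≡ W (mod 10)] no forcing yet in column 3 (carry-in 0); M=3 is free and consistent — try it. So M=3.
Step 6. [col 3: U + M ≡ W (mod 10)] in column 3 we have U+M≡W with carry-in 0; given U=2, M=3 and digits 0,2,3,8,9 already taken and all letters distinct, that pins W to 5. So W=5.
Step 7. [col 4: G + U ≡ M (mod 10)] column 4 reads G+U+carry(0)=M with U=2, M=3; with digits 0,2,3,5,8,9 already taken and all letters distinct, the only value for G is 1, so G=1.
Step 8. [col 5: H + O ≡ W (mod 10)] in column 5 we have H+O≡W with carry-in 0; given H=8, W=5 and digits 0,1,2,3,5,8,9 already taken and all letters distinct, that pins O to 7. So O=7.
Step 9. [col 6: U + G ≡ F (mod 10)] in column 6 we have U+G≡F with carry-in 1; given U=2, G=1 and digits 0,1,2,3,5,7,8,9 already taken and all letters distinct, that pins F to 4. So F=4.

Answer: F=4, G=1, H=8, M=3, O=7, P=9, U=2, V=0, W=5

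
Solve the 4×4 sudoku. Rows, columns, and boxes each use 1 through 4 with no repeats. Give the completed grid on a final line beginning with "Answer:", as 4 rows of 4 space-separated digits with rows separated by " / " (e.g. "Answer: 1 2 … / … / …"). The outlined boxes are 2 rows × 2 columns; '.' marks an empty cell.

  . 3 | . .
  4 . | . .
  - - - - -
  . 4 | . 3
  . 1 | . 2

Step 1. [r2c4∈{1}] r2c4's peers cover all but 1 ⇒ r2c4=1.
Step 2. [r2c2∈{2}] only 2 remains possible at r2c2 ⇒ r2c2=2.
Step 3. [r1c4∈{4}] r1c4's peers cover all but 4. So r1c4=4.
Step 4. [r4c3∈{4}] r4c3 is down to just 4. So r4c3=4.
Step 5. [r3c3∈{1}] only 1 remains possible at r3c3, so r3c3=1.
Step 6. [r1c1∈{1}] r1c1's peers cover all but 1. So r1c1=1.
Step 7. [r1c3∈{2}] r1c3's peers cover all but 2 ⇒ r1c3=2.
Step 8. [r2c3∈{3}] nothing but 3 survives at r2c3. So r2c3=3.
Step 9. [r4c1∈{3}] r4c1's peers cover all but 3, so r4c1=3.
Step 10. [r3c1∈{2}] nothing but 2 survives at r3c1 ⇒ r3c1=2.

Answer: 1 3 2 4 / 4 2 3 1 / 2 4 1 3 / 3 1 4 2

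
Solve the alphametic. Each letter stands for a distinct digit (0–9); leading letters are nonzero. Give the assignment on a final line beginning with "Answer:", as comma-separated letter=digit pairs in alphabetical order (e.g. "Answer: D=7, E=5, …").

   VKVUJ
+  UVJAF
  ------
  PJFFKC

Step 1. [col 1: J + F ≡ C (mod 10)] no forcing yet in column 1 (carry-in 0); J=2 is free and consistent — try it, so J=2.
Step 2. [col 1: J + F ≡ C (mod 10)] no forcing yet in column 1 (carry-in 0); C=9 is free and consistent — try it, so C=9.
Step 3. [col 1: J + F ≡ C (mod 10)] column 1 reads J+F+carry(0)=C with J=2, C=9; with digits 2,9 already taken and all letters distinct, the only value for F is 7 ⇒ F=7.
Step 4. [col 2: U + A ≡ K (mod 10)] column 2 (U + A ≡ K (mod 10), carry-in 0) doesn't pin A yet; pick A=5 and continue ⇒ A=5.
Step 5. [P] adding two 5-digit numbers gives at most 5+1 digits, and here it does — P is that final carry and must be 1, so P=1.
Step 6. [col 2: U + A ≡ K (mod 10)] K=3 is one option consistent with column 2 (U + A ≡ K (mod 10), carry-in 0) — take it ⇒ K=3.
Step 7. [col 2: U + A ≡ K (mod 10)] column 2: given A=5, K=3, carry-in 0, and digits 1,2,3,5,7,9 already taken and all letters distinct, U+A≡K (mod 10) forces U=8. So U=8.
Step 8. [col 3: V + J ≡ F (mod 10)] from column 3 (J=2, F=7, carry-in 1, digits 1,2,3,5,7,8,9 already taken and all letters distinct): V must equal 4. So V=4.

Answer: A=5, C=9, F=7, J=2, K=3, P=1, U=8, V=4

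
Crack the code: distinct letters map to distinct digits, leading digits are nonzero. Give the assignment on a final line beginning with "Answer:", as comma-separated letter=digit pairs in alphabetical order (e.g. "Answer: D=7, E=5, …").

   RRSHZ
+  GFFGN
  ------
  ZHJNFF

Step 1. [col 1: Z + N ≡ F (mod 10)] several values work for Z in column 1 (Z + N ≡ F (mod 10), carry-in 0); try Z=1. So Z=1.
Step 2. [col 1: Z + N ≡ F (mod 10)] several values work for F in column 1 (Z + N ≡ F (mod 10), carry-in 0); try F=8 ⇒ F=8.
Step 3. [col 1: Z + N ≡ F (mod 10)] column 1: given Z=1, F=8, carry-in 0, and digits 1,8 already taken and all letters distinct, Z+N≡F (mod 10) forces N=7 ⇒ N=7.
Step 4. [col 2: H + G ≡ F (mod 10)] several values work for H in column 2 (H + G ≡ F (mod 10), carry-in 0); try H=2 ⇒ H=2.
Step 5. [col 2: H + G ≡ F (mod 10)] column 2 reads H+G+carry(0)=F with H=2, F=8; with digits 1,2,7,8 already taken and all letters distinct, the only value for G is 6, so G=6.
Step 6. [col 3: S + F ≡ N (mod 10)] column 3: given F=8, N=7, carry-in 0, and digits 1,2,6,7,8 already taken and all letters distinct, S+F≡N (mod 10) forces S=9, so S=9.
Step 7. [col 4: R + F ≡ J (mod 10)] J=4 is one option consistent with column 4 (R + F ≡ J (mod 10), carry-in 1) — take it. So J=4.
Step 8. [col 4: R + F ≡ J (mod 10)] column 4: given F=8, J=4, carry-in 1, and digits 1,2,4,6,7,8,9 already taken and all letters distinct, R+F≡J (mod 10) forces R=5 ⇒ R=5.

Answer: F=8, G=6, H=2, J=4, N=7, R=5, S=9, Z=1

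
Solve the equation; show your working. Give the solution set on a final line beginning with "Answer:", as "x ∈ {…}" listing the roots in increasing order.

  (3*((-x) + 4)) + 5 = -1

Step 1. [(3*((-x) + 4)) + 5 = -1] 5 comes off first (subtract 5) ⇒ sub: 3*((-x) + 4) = -6.
Step 2. [3*((-x) + 4) = -6] LHS = 3·(…); ÷3 both sides. So div: (-x) + 4 = -2.
Step 3. [(-x) + 4 = -2] +4 is outermost — subtract 4 both sides ⇒ sub: -x = -6.
Step 4. [-x = -6] LHS negated; negate both sides, so neg: x = 6.

Answer: x ∈ {6}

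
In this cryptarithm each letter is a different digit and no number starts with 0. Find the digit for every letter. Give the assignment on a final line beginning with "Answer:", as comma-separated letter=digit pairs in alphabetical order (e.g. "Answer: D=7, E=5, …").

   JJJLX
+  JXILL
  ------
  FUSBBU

Step 1. [col 1: X + L ≡ U (mod 10)] column 1 (X + L ≡ U (mod 10), carry-in 0) doesn't pin L yet; pick L=3 and continue, so L=3.
Step 2. [col 1: X + L ≡ U (mod 10)] several values work for U in column 1 (X + L ≡ U (mod 10), carry-in 0); try U=5. So U=5.
Step 3. [F] F is the leading digit of a 6-digit sum of two 5-digit numbers; the final carry is exactly 1, so F=1.
Step 4. [col 1: X + L ≡ U (mod 10)] from column 1 (L=3, U=5, carry-in 0, digits 1,3,5 already taken and all letters distinct): X must equal 2, so X=2.
Step 5. [col 2: L + L ≡ B (mod 10)] in column 2 we have L+L≡B with carry-in 0; given L=3 and digits 1,2,3,5 already taken and all letters distinct, that pins B to 6. So B=6.
Step 6. [col 3: J + I ≡ B (mod 10)] several values work for I in column 3 (J + I ≡ B (mod 10), carry-in 0); try I=9, so I=9.
Step 7. [col 3: J + I ≡ B (mod 10)] from column 3 (I=9, B=6, carry-in 0, digits 1,2,3,5,6,9 already taken and all letters distinct): J must equal 7. So J=7.
Step 8. [col 4: J + X ≡ S (mod 10)] column 4 reads J+X+carry(1)=S with J=7, X=2; with digits 1,2,3,5,6,7,9 already taken and all letters distinct, the only value for S is 0 ⇒ S=0.

Answer: B=6, F=1, I=9, J=7, L=3, S=0, U=5, X=2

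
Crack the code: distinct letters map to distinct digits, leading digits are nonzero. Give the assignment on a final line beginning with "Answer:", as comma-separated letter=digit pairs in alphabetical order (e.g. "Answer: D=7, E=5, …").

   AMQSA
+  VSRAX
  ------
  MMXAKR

Step 1. [M] M is the leading digit of a 6-digit sum of two 5-digit numbers; the final carry is exactly 1. So M=1.
Step 2. [col 1: A + X ≡ R (mod 10)] column 1 (A + X ≡ R (mod 10), carry-in 0) doesn't pin A yet; pick A=3 and continue, so A=3.
Step 3. [col 1: A + X ≡ R (mod 10)] column 1 (A + X ≡ R (mod 10), carry-in 0) doesn't pin X yet; pick X=4 and continue ⇒ X=4.
Step 4. [col 1: A + X ≡ R (mod 10)] in column 1 we have A+X≡R with carry-in 0; given A=3, X=4 and digits 1,3,4 already taken and all letters distinct, that pins R to 7 ⇒ R=7.
Step 5. [col 2: S + A ≡ K (mod 10)] no forcing yet in column 2 (carry-in 0); S=2 is free and consistent — try it, so S=2.
Step 6. [col 2: S + A ≡ K (mod 10)] in column 2 we have S+A≡K with carry-in 0; given S=2, A=3 and digits 1,2,3,4,7 already taken and all letters distinct, that pins K to 5, so K=5.
Step 7. [col 3: Q + R ≡ A (mod 10)] column 3: given R=7, A=3, carry-in 0, and digits 1,2,3,4,5,7 already taken and all letters distinct, Q+R≡A (mod 10) forces Q=6 ⇒ Q=6.
Step 8. [col 5: A + V ≡ M (mod 10)] column 5 reads A+V+carry(0)=M with A=3, M=1; with digits 1,2,3,4,5,6,7 already taken and all letters distinct, the only value for V is 8. So V=8.

Answer: A=3, K=5, M=1, Q=6, R=7, S=2, V=8, X=4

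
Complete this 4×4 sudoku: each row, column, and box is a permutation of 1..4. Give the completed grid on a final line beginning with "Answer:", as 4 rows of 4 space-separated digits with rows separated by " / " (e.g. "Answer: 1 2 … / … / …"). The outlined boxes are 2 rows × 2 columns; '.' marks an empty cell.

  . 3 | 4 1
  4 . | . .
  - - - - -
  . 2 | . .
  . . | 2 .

Step 1. [r2c3∈{3}] r2c3's peers cover all but 3. So r2c3=3.
Step 2. [r4c2∈{1,4}] 4 has one home in col 2: r4c2, so r4c2=4.
Step 3. [r4c1∈{1,3}] in row 4, 1 fits only at r4c1 ⇒ r4c1=1.
Step 4. [r3c4∈{3,4}] r3c4 is the only open cell in row 3 admitting 4, so r3c4=4.
Step 5. [r2c2∈{1}] r2c2 is down to just 1 ⇒ r2c2=1.
Step 6. [r1c1∈{2}] r1c1 has the single candidate 2. So r1c1=2.
Step 7. [r3c1∈{3}] r3c1 has the single candidate 3 ⇒ r3c1=3.
Step 8. [r4c4∈{3}] r4c4's peers cover all but 3. So r4c4=3.
Step 9. [r2c4∈{2}] only 2 remains possible at r2c4, so r2c4=2.
Step 10. [r3c3∈{1}] nothing but 1 survives at r3c3 ⇒ r3c3=1.

Answer: 2 3 4 1 / 4 1 3 2 / 3 2 1 4 / 1 4 2 3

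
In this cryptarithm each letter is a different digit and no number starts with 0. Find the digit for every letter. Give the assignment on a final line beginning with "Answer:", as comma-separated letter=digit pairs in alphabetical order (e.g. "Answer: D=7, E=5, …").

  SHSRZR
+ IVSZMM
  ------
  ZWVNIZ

Step 1. [col 1: R + M ≡ Z (mod 10)] column 1 (R + M ≡ Z (mod 10), carry-in 0) doesn't pin M yet; pick M=7 and continue. So M=7.
Step 2. [col 1: R + M ≡ Z (mod 10)] several values work for Z in column 1 (R + M ≡ Z (mod 10), carry-in 0); try Z=3 ⇒ Z=3.
Step 3. [col 1: R + M ≡ Z (mod 10)] column 1 reads R+M+carry(0)=Z with M=7, Z=3; with digits 3,7 already taken and all letters distinct, the only value for R is 6, so R=6.
Step 4. [col 2: Z + M ≡ I (mod 10)] in column 2 we have Z+M≡I with carry-in 1; given Z=3, M=7 and digits 3,6,7 already taken and all letters distinct, that pins I to 1, so I=1.
Step 5. [col 3: R + Z ≡ N (mod 10)] column 3: given R=6, Z=3, carry-in 1, and digits 1,3,6,7 already taken and all letters distinct, R+Z≡N (mod 10) forces N=0, so N=0.
Step 6. [col 4: S + S ≡ V (mod 10)] no forcing yet in column 4 (carry-in 1); V=5 is free and consistent — try it. So V=5.
Step 7. [col 4: S + S ≡ V (mod 10)] column 4 reads S+S+carry(1)=V with V=5; with digits 0,1,3,5,6,7 already taken and all letters distinct, the only value for S is 2 ⇒ S=2.
Step 8. [col 5: H + V ≡ W (mod 10)] several values work for W in column 5 (H + V ≡ W (mod 10), carry-in 0); try W=9, so W=9.
Step 9. [col 5: H + V ≡ W (mod 10)] from column 5 (V=5, W=9, carry-in 0, digits 0,1,2,3,5,6,7,9 already taken and all letters distinct): H must equal 4. So H=4.

Answer: H=4, I=1, M=7, N=0, R=6, S=2, V=5, W=9, Z=3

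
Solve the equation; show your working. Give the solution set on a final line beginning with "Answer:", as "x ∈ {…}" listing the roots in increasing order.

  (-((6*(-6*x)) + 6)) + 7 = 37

Step 1. [(-((6*(-6*x)) + 6)) + 7 = 37] the outer +7 inverts by subtracting 7 ⇒ sub: -((6*(-6*x)) + 6) = 30.
Step 2. [-((6*(-6*x)) + 6) = 30] LHS negated; negate both sides, so neg: (6*(-6*x)) + 6 = -30.
Step 3. [(6*(-6*x)) + 6 = -30] the outer +6 inverts by subtracting 6 ⇒ sub: 6*(-6*x) = -36.
Step 4. [6*(-6*x) = -36] 6 out front; divide by 6 ⇒ div: -6*x = -6.
Step 5. [-6*x = -6] leading coefficient -6: divide by -6 ⇒ div: x = 1.

Answer: x ∈ {1}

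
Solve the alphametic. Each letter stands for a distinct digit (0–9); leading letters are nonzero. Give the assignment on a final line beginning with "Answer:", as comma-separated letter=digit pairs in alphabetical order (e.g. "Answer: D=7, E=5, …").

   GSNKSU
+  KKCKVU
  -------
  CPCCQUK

Step 1. [col 1: U + U ≡ K (mod 10)] several values work for U in column 1 (U + U ≡ K (mod 10), carry-in 0); try U=2. So U=2.
Step 2. [C] adding two 6-digit numbers gives at most 6+1 digits, and here it does — C is that final carry and must be 1, so C=1.
Step 3. [col 1: U + U ≡ K (mod 10)] from column 1 (U=2, carry-in 0, digits 1,2 already taken and all letters distinct): K must equal 4 ⇒ K=4.
Step 4. [col 2: S + V ≡ U (mod 10)] no forcing yet in column 2 (carry-in 0); S=7 is free and consistent — try it. So S=7.
Step 5. [col 2: S + V ≡ U (mod 10)] in column 2 we have S+V≡U with carry-in 0; given S=7, U=2 and digits 1,2,4,7 already taken and all letters distinct, that pins V to 5, so V=5.
Step 6. [col 3: K + K ≡ Q (mod 10)] column 3: given K=4, carry-in 1, and digits 1,2,4,5,7 already taken and all letters distinct, K+K≡Q (mod 10) forces Q=9, so Q=9.
Step 7. [col 4: N + C ≡ C (mod 10)] from column 4 (C=1, carry-in 0, digits 1,2,4,5,7,9 already taken and all letters distinct): N must equal 0, so N=0.
Step 8. [col 6: G + K ≡ P (mod 10)] P=3 is one option consistent with column 6 (G + K ≡ P (mod 10), carry-in 1) — take it. So P=3.
Step 9. [col 6: G + K ≡ P (mod 10)] column 6 reads G+K+carry(1)=P with K=4, P=3; with digits 0,1,2,3,4,5,7,9 already taken and all letters distinct, the only value for G is 8. So G=8.

Answer: C=1, G=8, K=4, N=0, P=3, Q=9, S=7, U=2, V=5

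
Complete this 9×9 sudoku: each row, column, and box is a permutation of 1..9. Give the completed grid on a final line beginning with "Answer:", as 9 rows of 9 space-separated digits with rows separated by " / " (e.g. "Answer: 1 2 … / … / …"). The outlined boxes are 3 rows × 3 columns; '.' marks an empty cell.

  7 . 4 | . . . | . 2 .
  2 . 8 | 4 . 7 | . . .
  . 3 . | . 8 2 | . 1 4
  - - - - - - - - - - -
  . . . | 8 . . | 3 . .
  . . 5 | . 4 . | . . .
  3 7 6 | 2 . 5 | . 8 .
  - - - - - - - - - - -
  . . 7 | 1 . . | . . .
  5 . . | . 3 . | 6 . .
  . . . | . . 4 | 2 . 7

Step 1. [r3c3∈{9}] r3c3's peers cover all but 9. So r3c3=9.
Step 2. [r8c9∈{1,8,9}] 1 has one home in box 9: r8c9, so r8c9=1.
Step 3. [r6c9∈{9}] r6c9 is down to just 9. So r6c9=9.
Step 4. [r6c5∈{1}] r6c5 has the single candidate 1, so r6c5=1.
Step 5. [r2c2∈{1,5,6}] across row 2, 1 lands solely at r2c2 ⇒ r2c2=1.
Step 6. [r1c2∈{5,6}] across col 2, 5 lands solely at r1c2 ⇒ r1c2=5.
Step 7. [r7c5∈{2,5,6,9}] col 5 places 2 nowhere but r7c5 ⇒ r7c5=2.
Step 8. [r4c5∈{6,7,9}] 7 has one home in col 5: r4c5 ⇒ r4c5=7.
Step 9. [r3c1∈{6}] r3c1 has the single candidate 6. So r3c1=6.
Step 10. [r3c4∈{5}] r3c4's peers cover all but 5. So r3c4=5.
Step 11. [r1c6∈{1,3,6,9}] 1 has one home in row 1: r1c6. So r1c6=1.
Step 12. [r1c4∈{3,6,9}] 3 has one home in box 2: r1c4, so r1c4=3.
Step 13. [r9c5∈{5,6,9}] 5 has one home in col 5: r9c5. So r9c5=5.
Step 14. [r5c6∈{3,6,9}] 3 has one home in row 5: r5c6 ⇒ r5c6=3.
Step 15. [r9c3∈{1,3}] r9c3 is the only open cell in col 3 admitting 3. So r9c3=3.
Step 16. [r9c8∈{9}] r9c8 has the single candidate 9 ⇒ r9c8=9.
Step 17. [r8c8∈{4}] r8c8's peers cover all but 4. So r8c8=4.
Step 18. [r9c1∈{1,8}] in row 9, 1 fits only at r9c1. So r9c1=1.
Step 19. [r9c2∈{6,8}] in row 9, 8 fits only at r9c2 ⇒ r9c2=8.
Step 20. [r7c2∈{4,6,9}] across col 2, 6 lands solely at r7c2 ⇒ r7c2=6.
Step 21. [r4c6∈{6,9}] in col 6, 6 fits only at r4c6 ⇒ r4c6=6.
Step 22. [r5c4∈{9}] only 9 remains possible at r5c4. So r5c4=9.
Step 23. [r5c2∈{2}] only 2 remains possible at r5c2, so r5c2=2.
Step 24. [r8c2∈{9}] nothing but 9 survives at r8c2 ⇒ r8c2=9.
Step 25. [r5c9∈{6}] only 6 remains possible at r5c9 ⇒ r5c9=6.
Step 26. [r2c8∈{3,5,6}] across col 8, 6 lands solely at r2c8, so r2c8=6.
Step 27. [r2c9∈{3,5}] r2c9 is the only open cell in row 2 admitting 3, so r2c9=3.
Step 28. [r4c8∈{5}] r4c8 is down to just 5. So r4c8=5.
Step 29. [r7c9∈{5,8}] in col 9, 5 fits only at r7c9 ⇒ r7c9=5.
Step 30. [r2c5∈{9}] nothing but 9 survives at r2c5 ⇒ r2c5=9.
Step 31. [r7c7∈{8}] only 8 remains possible at r7c7, so r7c7=8.
Step 32. [r5c8∈{7}] nothing but 7 survives at r5c8, so r5c8=7.
Step 33. [r4c2∈{4}] r4c2 is down to just 4 ⇒ r4c2=4.
Step 34. [r4c1∈{9}] nothing but 9 survives at r4c1, so r4c1=9.
Step 35. [r8c6∈{8}] r8c6 is down to just 8, so r8c6=8.
Step 36. [r1c9∈{8}] nothing but 8 survives at r1c9. So r1c9=8.
Step 37. [r4c9∈{2}] nothing but 2 survives at r4c9 ⇒ r4c9=2.
Step 38. [r1c7∈{9}] r1c7's peers cover all but 9, so r1c7=9.
Step 39. [r1c5∈{6}] r1c5 has the single candidate 6. So r1c5=6.
Step 40. [r2c7∈{5}] r2c7 has the single candidate 5. So r2c7=5.
Step 41. [r3c7∈{7}] only 7 remains possible at r3c7. So r3c7=7.
Step 42. [r9c4∈{6}] r9c4 is down to just 6. So r9c4=6.
Step 43. [r7c1∈{4}] only 4 remains possible at r7c1, so r7c1=4.
Step 44. [r7c6∈{9}] r7c6 has the single candidate 9 ⇒ r7c6=9.
Step 45. [r4c3∈{1}] r4c3 has the single candidate 1 ⇒ r4c3=1.
Step 46. [r5c7∈{1}] nothing but 1 survives at r5c7. So r5c7=1.
Step 47. [r7c8∈{3}] only 3 remains possible at r7c8 ⇒ r7c8=3.
Step 48. [r8c3∈{2}] nothing but 2 survives at r8c3. So r8c3=2.
Step 49. [r5c1∈{8}] r5c1 is down to just 8 ⇒ r5c1=8.
Step 50. [r8c4∈{7}] r8c4's peers cover all but 7 ⇒ r8c4=7.
Step 51. [r6c7∈{4}] nothing but 4 survives at r6c7. So r6c7=4.

Answer: 7 5 4 3 6 1 9 2 8 / 2 1 8 4 9 7 5 6 3 / 6 3 9 5 8 2 7 1 4 / 9 4 1 8 7 6 3 5 2 / 8 2 5 9 4 3 1 7 6 / 3 7 6 2 1 5 4 8 9 / 4 6 7 1 2 9 8 3 5 / 5 9 2 7 3 8 6 4 1 / 1 8 3 6 5 4 2 9 7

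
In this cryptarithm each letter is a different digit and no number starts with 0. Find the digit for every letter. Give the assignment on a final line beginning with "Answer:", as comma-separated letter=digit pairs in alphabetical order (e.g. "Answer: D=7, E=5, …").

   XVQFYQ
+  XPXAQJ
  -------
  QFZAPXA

Step 1. [col 1: Q + J ≡ A (mod 10)] column 1 (Q + J ≡ A (mod 10), carry-in 0) doesn't pin Q yet; pick Q=1 and continue, so Q=1.
Step 2. [col 1: Q + J ≡ A (mod 10)] A=9 is one option consistent with column 1 (Q + J ≡ A (mod 10), carry-in 0) — take it, so A=9.
Step 3. [col 1: Q + J ≡ A (mod 10)] column 1: given Q=1, A=9, carry-in 0, and digits 1,9 already taken and all letters distinct, Q+J≡A (mod 10) forces J=8 ⇒ J=8.
Step 4. [col 2: Y + Q ≡ X (mod 10)] no forcing yet in column 2 (carry-in 0); Y=6 is free and consistent — try it, so Y=6.
Step 5. [col 2: Y + Q ≡ X (mod 10)] from column 2 (Y=6, Q=1, carry-in 0, digits 1,6,8,9 already taken and all letters distinct): X must equal 7. So X=7.
Step 6. [col 3: F + A ≡ P (mod 10)] F=4 is one option consistent with column 3 (F + A ≡ P (mod 10), carry-in 0) — take it. So F=4.
Step 7. [col 3: F + A ≡ P (mod 10)] column 3 reads F+A+carry(0)=P with F=4, A=9; with digits 1,4,6,7,8,9 already taken and all letters distinct, the only value for P is 3. So P=3.
Step 8. [col 5: V + P ≡ Z (mod 10)] column 5 reads V+P+carry(0)=Z with P=3; with digits 1,3,4,6,7,8,9 already taken and all letters distinct, the only value for Z is 5, so Z=5.
Step 9. [col 5: V + P ≡ Z (mod 10)] column 5 reads V+P+carry(0)=Z with P=3, Z=5; with digits 1,3,4,5,6,7,8,9 already taken and all letters distinct, the only value for V is 2 ⇒ V=2.

Answer: A=9, F=4, J=8, P=3, Q=1, V=2, X=7, Y=6, Z=5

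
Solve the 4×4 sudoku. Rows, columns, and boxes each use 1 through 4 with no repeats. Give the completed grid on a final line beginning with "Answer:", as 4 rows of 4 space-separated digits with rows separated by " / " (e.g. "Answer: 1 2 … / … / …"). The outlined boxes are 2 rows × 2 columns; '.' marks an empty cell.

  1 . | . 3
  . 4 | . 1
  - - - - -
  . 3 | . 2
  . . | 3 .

Step 1. [r1c2∈{2}] only 2 remains possible at r1c2 ⇒ r1c2=2.
Step 2. [r3c1∈{4}] r3c1 has the single candidate 4, so r3c1=4.
Step 3. [r4c2∈{1}] r4c2's peers cover all but 1, so r4c2=1.
Step 4. [r2c3∈{2}] only 2 remains possible at r2c3. So r2c3=2.
Step 5. [r3c3∈{1}] r3c3's peers cover all but 1. So r3c3=1.
Step 6. [r4c4∈{4}] only 4 remains possible at r4c4. So r4c4=4.
Step 7. [r4c1∈{2}] only 2 remains possible at r4c1. So r4c1=2.
Step 8. [r2c1∈{3}] r2c1's peers cover all but 3. So r2c1=3.
Step 9. [r1c3∈{4}] only 4 remains possible at r1c3 ⇒ r1c3=4.

Answer: 1 2 4 3 / 3 4 2 1 / 4 3 1 2 / 2 1 3 4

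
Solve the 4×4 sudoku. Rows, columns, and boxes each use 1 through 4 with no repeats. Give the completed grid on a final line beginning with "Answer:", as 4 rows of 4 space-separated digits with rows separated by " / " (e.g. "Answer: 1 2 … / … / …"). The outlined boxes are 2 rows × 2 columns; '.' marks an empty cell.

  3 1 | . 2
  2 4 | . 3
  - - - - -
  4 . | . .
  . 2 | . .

Step 1. [r4c3∈{1,3,4}] across row 4, 3 lands solely at r4c3. So r4c3=3.
Step 2. [r3c4∈{1}] nothing but 1 survives at r3c4 ⇒ r3c4=1.
Step 3. [r2c3∈{1}] r2c3's peers cover all but 1, so r2c3=1.
Step 4. [r3c3∈{2}] r3c3's peers cover all but 2. So r3c3=2.
Step 5. [r3c2∈{3}] r3c2's peers cover all but 3 ⇒ r3c2=3.
Step 6. [r4c4∈{4}] r4c4 is down to just 4. So r4c4=4.
Step 7. [r1c3∈{4}] only 4 remains possible at r1c3. So r1c3=4.
Step 8. [r4c1∈{1}] r4c1's peers cover all but 1. So r4c1=1.

Answer: 3 1 4 2 / 2 4 1 3 / 4 3 2 1 / 1 2 3 4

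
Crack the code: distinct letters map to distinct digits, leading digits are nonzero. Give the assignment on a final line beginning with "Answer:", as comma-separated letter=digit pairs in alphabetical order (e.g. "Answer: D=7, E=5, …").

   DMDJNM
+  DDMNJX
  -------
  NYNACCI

Step 1. [N] N is the leading digit of a 7-digit sum of two 6-digit numbers; the final carry is exactly 1, so N=1.
Step 2. [col 1: M + X ≡ I (mod 10)] column 1 (M + X ≡ I (mod 10), carry-in 0) doesn't pin M yet; pick M=4 and continue. So M=4.
Step 3. [col 1: M + X ≡ I (mod 10)] several values work for X in column 1 (M + X ≡ I (mod 10), carry-in 0); try X=5. So X=5.
Step 4. [col 1: M + X ≡ I (mod 10)] in column 1 we have M+X≡I with carry-in 0; given M=4, X=5 and digits 1,4,5 already taken and all letters distinct, that pins I to 9. So I=9.
Step 5. [col 2: N + J ≡ C (mod 10)] no forcing yet in column 2 (carry-in 0); C=8 is free and consistent — try it, so C=8.
Step 6. [col 2: N + J ≡ C (mod 10)] column 2 reads N+J+carry(0)=C with N=1, C=8; with digits 1,4,5,8,9 already taken and all letters distinct, the only value for J is 7. So J=7.
Step 7. [col 4: D + M ≡ A (mod 10)] no forcing yet in column 4 (carry-in 0); D=6 is free and consistent — try it ⇒ D=6.
Step 8. [col 4: D + M ≡ A (mod 10)] column 4: given D=6, M=4, carry-in 0, and digits 1,4,5,6,7,8,9 already taken and all letters distinct, D+M≡A (mod 10) forces A=0, so A=0.
Step 9. [col 6: D + D ≡ Y (mod 10)] column 6: given D=6, carry-in 1, and digits 0,1,4,5,6,7,8,9 already taken and all letters distinct, D+D≡Y (mod 10) forces Y=3. So Y=3.

Answer: A=0, C=8, D=6, I=9, J=7, M=4, N=1, X=5, Y=3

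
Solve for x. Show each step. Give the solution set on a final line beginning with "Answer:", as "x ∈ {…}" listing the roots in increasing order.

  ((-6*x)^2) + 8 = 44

Step 1. [((-6*x)^2) + 8 = 44] peel the +8: subtract 8 from each side. So sub: (-6*x)^2 = 36.
Step 2. [(-6*x)^2 = 36] LHS squared, RHS 36 ≥ 0: apply √ (±), so sqrt: -6*x = 6 or -6.
Step 3. [-6*x = 6 or -6] LHS = -6·(…); ÷-6 both sides. So div: x = -1 or 1.

Answer: x ∈ {-1, 1}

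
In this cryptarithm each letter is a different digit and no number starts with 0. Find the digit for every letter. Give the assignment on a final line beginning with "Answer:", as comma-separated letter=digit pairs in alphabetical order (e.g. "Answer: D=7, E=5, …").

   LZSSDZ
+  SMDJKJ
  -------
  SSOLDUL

Step 1. [col 1: Z + J ≡ L (mod 10)] column 1 (Z + J ≡ L (mod 10), carry-in 0) doesn't pin Z yet; pick Z=3 and continue ⇒ Z=3.
Step 2. [col 1: Z + J ≡ L (mod 10)] no forcing yet in column 1 (carry-in 0); J=6 is free and consistent — try it, so J=6.
Step 3. [col 1: Z + J ≡ L (mod 10)] column 1: given Z=3, J=6, carry-in 0, and digits 3,6 already taken and all letters distinct, Z+J≡L (mod 10) forces L=9. So L=9.
Step 4. [col 2: D + K ≡ U (mod 10)] no forcing yet in column 2 (carry-in 0); D=8 is free and consistent — try it ⇒ D=8.
Step 5. [col 2: D + K ≡ U (mod 10)] no forcing yet in column 2 (carry-in 0); U=2 is free and consistent — try it. So U=2.
Step 6. [S] S is the leading digit of a 7-digit sum of two 6-digit numbers; the final carry is exactly 1 ⇒ S=1.
Step 7. [col 2: D + K ≡ U (mod 10)] column 2 reads D+K+carry(0)=U with D=8, U=2; with digits 1,2,3,6,8,9 already taken and all letters distinct, the only value for K is 4. So K=4.
Step 8. [col 5: Z + M ≡ O (mod 10)] column 5 reads Z+M+carry(0)=O with Z=3; with digits 1,2,3,4,6,8,9 already taken and all letters distinct, the only value for O is 0 ⇒ O=0.
Step 9. [col 5: Z + M ≡ O (mod 10)] from column 5 (Z=3, O=0, carry-in 0, digits 0,1,2,3,4,6,8,9 already taken and all letters distinct): M must equal 7. So M=7.

Answer: D=8, J=6, K=4, L=9, M=7, O=0, S=1, U=2, Z=3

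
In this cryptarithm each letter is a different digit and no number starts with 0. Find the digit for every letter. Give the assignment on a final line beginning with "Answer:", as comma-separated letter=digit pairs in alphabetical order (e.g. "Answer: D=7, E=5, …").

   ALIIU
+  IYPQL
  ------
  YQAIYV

Step 1. [col 1: U + L ≡ V (mod 10)] column 1 (U + L ≡ V (mod 10), carry-in 0) doesn't pin U yet; pick U=8 and continue ⇒ U=8.
Step 2. [col 1: U + L ≡ V (mod 10)] no forcing yet in column 1 (carry-in 0); L=4 is free and consistent — try it ⇒ L=4.
Step 3. [Y] Y is the leading digit of a 6-digit sum of two 5-digit numbers; the final carry is exactly 1 ⇒ Y=1.
Step 4. [col 1: U + L ≡ V (mod 10)] in column 1 we have U+L≡V with carry-in 0; given U=8, L=4 and digits 1,4,8 already taken and all letters distinct, that pins V to 2. So V=2.
Step 5. [col 2: I + Q ≡ Y (mod 10)] no forcing yet in column 2 (carry-in 1); I=7 is free and consistent — try it ⇒ I=7.
Step 6. [col 2: I + Q ≡ Y (mod 10)] column 2 reads I+Q+carry(1)=Y with I=7, Y=1; with digits 1,2,4,7,8 already taken and all letters distinct, the only value for Q is 3 ⇒ Q=3.
Step 7. [col 3: I + P ≡ I (mod 10)] in column 3 we have I+P≡I with carry-in 1; given I=7 and digits 1,2,3,4,7,8 already taken and all letters distinct, that pins P to 9. So P=9.
Step 8. [col 4: L + Y ≡ A (mod 10)] in column 4 we have L+Y≡A with carry-in 1; given L=4, Y=1 and digits 1,2,3,4,7,8,9 already taken and all letters distinct, that pins A to 6. So A=6.

Answer: A=6, I=7, L=4, P=9, Q=3, U=8, V=2, Y=1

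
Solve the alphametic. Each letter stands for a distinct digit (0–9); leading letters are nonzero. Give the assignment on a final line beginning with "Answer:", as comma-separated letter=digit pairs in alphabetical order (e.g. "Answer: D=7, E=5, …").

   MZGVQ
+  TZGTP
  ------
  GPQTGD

Step 1. [col 1: Q + P ≡ D (mod 10)] no forcing yet in column 1 (carry-in 0); P=2 is free and consistent — try it ⇒ P=2.
Step 2. [col 1: Q + P ≡ D (mod 10)] Q=8 is one option consistent with column 1 (Q + P ≡ D (mod 10), carry-in 0) — take it ⇒ Q=8.
Step 3. [col 1: Q + P ≡ D (mod 10)] column 1 reads Q+P+carry(0)=D with Q=8, P=2; with digits 2,8 already taken and all letters distinct, the only value for D is 0 ⇒ D=0.
Step 4. [col 2: V + T ≡ G (mod 10)] T=3 is one option consistent with column 2 (V + T ≡ G (mod 10), carry-in 1) — take it ⇒ T=3.
Step 5. [col 2: V + T ≡ G (mod 10)] V=7 is one option consistent with column 2 (V + T ≡ G (mod 10), carry-in 1) — take it ⇒ V=7.
Step 6. [col 2: V + T ≡ G (mod 10)] column 2: given V=7, T=3, carry-in 1, and digits 0,2,3,7,8 already taken and all letters distinct, V+T≡G (mod 10) forces G=1. So G=1.
Step 7. [col 4: Z + Z ≡ Q (mod 10)] column 4 (Z + Z ≡ Q (mod 10), carry-in 0) doesn't pin Z yet; pick Z=4 and continue, so Z=4.
Step 8. [col 5: M + T ≡ P (mod 10)] column 5 reads M+T+carry(0)=P with T=3, P=2; with digits 0,1,2,3,4,7,8 already taken and all letters distinct, the only value for M is 9. So M=9.

Answer: D=0, G=1, M=9, P=2, Q=8, T=3, V=7, Z=4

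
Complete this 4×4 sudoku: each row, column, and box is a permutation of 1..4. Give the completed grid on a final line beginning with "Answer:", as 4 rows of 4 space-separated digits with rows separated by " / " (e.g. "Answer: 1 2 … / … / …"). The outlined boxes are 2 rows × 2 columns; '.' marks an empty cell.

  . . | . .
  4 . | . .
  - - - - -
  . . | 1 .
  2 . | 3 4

Step 1. [r1c1∈{1,3}] across col 1, 1 lands solely at r1c1, so r1c1=1.
Step 2. [r2c3∈{2}] r2c3 is down to just 2. So r2c3=2.
Step 3. [r2c2∈{3}] nothing but 3 survives at r2c2. So r2c2=3.
Step 4. [r1c3∈{4}] r1c3's peers cover all but 4 ⇒ r1c3=4.
Step 5. [r1c4∈{3}] nothing but 3 survives at r1c4, so r1c4=3.
Step 6. [r2c4∈{1}] r2c4 has the single candidate 1. So r2c4=1.
Step 7. [r4c2∈{1}] r4c2 is down to just 1. So r4c2=1.
Step 8. [r1c2∈{2}] r1c2 has the single candidate 2 ⇒ r1c2=2.
Step 9. [r3c1∈{3}] only 3 remains possible at r3c1 ⇒ r3c1=3.
Step 10. [r3c2∈{4}] only 4 remains possible at r3c2. So r3c2=4.
Step 11. [r3c4∈{2}] nothing but 2 survives at r3c4 ⇒ r3c4=2.

Answer: 1 2 4 3 / 4 3 2 1 / 3 4 1 2 / 2 1 3 4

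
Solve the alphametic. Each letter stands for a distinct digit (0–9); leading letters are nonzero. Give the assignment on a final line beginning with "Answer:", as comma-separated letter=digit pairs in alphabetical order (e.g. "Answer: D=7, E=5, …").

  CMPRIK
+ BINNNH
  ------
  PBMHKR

Step 1. [col 1: K + H ≡ R (mod 10)] no forcing yet in column 1 (carry-in 0); R=9 is free and consistent — try it. So R=9.
Step 2. [col 1: K + H ≡ R (mod 10)] no forcing yet in column 1 (carry-in 0); K=7 is free and consistent — try it. So K=7.
Step 3. [col 1: K + H ≡ R (mod 10)] in column 1 we have K+H≡R with carry-in 0; given K=7, R=9 and digits 7,9 already taken and all letters distinct, that pins H to 2, so H=2.
Step 4. [col 2: I + N ≡ K (mod 10)] no forcing yet in column 2 (carry-in 0); N=3 is free and consistent — try it ⇒ N=3.
Step 5. [col 2: I + N ≡ K (mod 10)] from column 2 (N=3, K=7, carry-in 0, digits 2,3,7,9 already taken and all letters distinct): I must equal 4. So I=4.
Step 6. [col 4: P + N ≡ M (mod 10)] no forcing yet in column 4 (carry-in 1); M=0 is free and consistent — try it ⇒ M=0.
Step 7. [col 4: P + N ≡ M (mod 10)] column 4 reads P+N+carry(1)=M with N=3, M=0; with digits 0,2,3,4,7,9 already taken and all letters distinct, the only value for P is 6 ⇒ P=6.
Step 8. [col 5: M + I ≡ B (mod 10)] in column 5 we have M+I≡B with carry-in 1; given M=0, I=4 and digits 0,2,3,4,6,7,9 already taken and all letters distinct, that pins B to 5, so B=5.
Step 9. [col 6: C + B ≡ P (mod 10)] column 6 reads C+B+carry(0)=P with B=5, P=6; with digits 0,2,3,4,5,6,7,9 already taken and all letters distinct, the only value for C is 1 ⇒ C=1.

Answer: B=5, C=1, H=2, I=4, K=7, M=0, N=3, P=6, R=9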